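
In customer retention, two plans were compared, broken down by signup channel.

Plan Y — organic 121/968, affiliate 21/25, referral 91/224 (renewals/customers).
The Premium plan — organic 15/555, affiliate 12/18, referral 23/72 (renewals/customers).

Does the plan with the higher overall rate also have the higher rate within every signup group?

Organic: Plan Y 121/968 = 12.5%, the Premium plan 15/555 = 2.7% → Plan Y
Affiliate: Plan Y 21/25 = 84.0%, the Premium plan 12/18 = 66.7% → Plan Y
Referral: Plan Y 91/224 = 40.6%, the Premium plan 23/72 = 31.9% → Plan Y
Overall: Plan Y 233/1217 = 19.1%, the Premium plan 50/645 = 7.8% → Plan Y
Plan Y wins overall and in every signup group — no reversal.

Yes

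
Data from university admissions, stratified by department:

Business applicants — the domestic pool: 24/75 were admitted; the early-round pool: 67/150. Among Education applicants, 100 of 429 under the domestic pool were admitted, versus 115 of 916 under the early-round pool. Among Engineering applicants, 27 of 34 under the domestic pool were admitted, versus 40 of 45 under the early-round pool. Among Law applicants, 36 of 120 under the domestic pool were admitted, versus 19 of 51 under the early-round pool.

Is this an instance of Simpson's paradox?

Business: the domestic pool 24/75 = 32.0%, the early-round pool 67/150 = 44.7% → the early-round pool
Education: the domestic pool 100/429 = 23.3%, the early-round pool 115/916 = 12.6% → the domestic pool
Engineering: the domestic pool 27/34 = 79.4%, the early-round pool 40/45 = 88.9% → the early-round pool
Law: the domestic pool 36/120 = 30.0%, the early-round pool 19/51 = 37.3% → the early-round pool
Overall: the domestic pool 187/658 = 28.4%, the early-round pool 241/1162 = 20.7% → the domestic pool
Neither sweeps: the domestic pool wins 1 of 4 groups, the early-round pool wins 3. The domestic pool wins overall but not every group — no Simpson reversal.

No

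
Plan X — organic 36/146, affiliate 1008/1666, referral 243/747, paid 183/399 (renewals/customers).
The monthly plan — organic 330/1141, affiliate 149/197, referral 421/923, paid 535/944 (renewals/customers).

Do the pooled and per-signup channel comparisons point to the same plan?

Organic: Plan X 36/146 = 24.7%, the monthly plan 330/1141 = 28.9% → the monthly plan
Affiliate: Plan X 1008/1666 = 60.5%, the monthly plan 149/197 = 75.6% → the monthly plan
Referral: Plan X 243/747 = 32.5%, the monthly plan 421/923 = 45.6% → the monthly plan
Paid: Plan X 183/399 = 45.9%, the monthly plan 535/944 = 56.7% → the monthly plan
Overall: Plan X 1470/2958 = 49.7%, the monthly plan 1435/3205 = 44.8% → Plan X
The monthly plan wins each signup group but Plan X wins overall — the comparison reverses. The monthly plan's customers skew toward organic, which has a lower base rate.

No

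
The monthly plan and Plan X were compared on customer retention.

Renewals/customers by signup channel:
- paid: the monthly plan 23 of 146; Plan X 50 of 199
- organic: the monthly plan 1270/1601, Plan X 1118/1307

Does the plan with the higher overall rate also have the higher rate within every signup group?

Yes

Paid: the monthly plan 23/146 = 15.8%, Plan X 50/199 = 25.1% → Plan X
Organic: the monthly plan 1270/1601 = 79.3%, Plan X 1118/1307 = 85.5% → Plan X
Overall: the monthly plan 1293/1747 = 74.0%, Plan X 1168/1506 = 77.6% → Plan X
Plan X wins overall and in every signup group — no reversal.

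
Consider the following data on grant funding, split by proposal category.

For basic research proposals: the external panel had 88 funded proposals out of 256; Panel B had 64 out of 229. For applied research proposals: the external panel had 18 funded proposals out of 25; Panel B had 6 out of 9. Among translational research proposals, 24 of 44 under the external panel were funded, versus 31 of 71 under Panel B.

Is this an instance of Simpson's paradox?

No

Basic research: the external panel 88/256 = 34.4%, Panel B 64/229 = 27.9% → the external panel
Applied research: the external panel 18/25 = 72.0%, Panel B 6/9 = 66.7% → the external panel
Translational research: the external panel 24/44 = 54.5%, Panel B 31/71 = 43.7% → the external panel
Overall: the external panel 130/325 = 40.0%, Panel B 101/309 = 32.7% → the external panel
The external panel wins overall and in every proposal group — no reversal.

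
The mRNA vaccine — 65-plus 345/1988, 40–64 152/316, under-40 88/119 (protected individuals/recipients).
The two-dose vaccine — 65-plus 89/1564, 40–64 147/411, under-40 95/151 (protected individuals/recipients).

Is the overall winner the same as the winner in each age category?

Yes

65-plus: the mRNA vaccine 345/1988 = 17.4%, the two-dose vaccine 89/1564 = 5.7% → the mRNA vaccine
40–64: the mRNA vaccine 152/316 = 48.1%, the two-dose vaccine 147/411 = 35.8% → the mRNA vaccine
Under-40: the mRNA vaccine 88/119 = 73.9%, the two-dose vaccine 95/151 = 62.9% → the mRNA vaccine
Overall: the mRNA vaccine 585/2423 = 24.1%, the two-dose vaccine 331/2126 = 15.6% → the mRNA vaccine
The mRNA vaccine wins overall and in every age group — no reversal.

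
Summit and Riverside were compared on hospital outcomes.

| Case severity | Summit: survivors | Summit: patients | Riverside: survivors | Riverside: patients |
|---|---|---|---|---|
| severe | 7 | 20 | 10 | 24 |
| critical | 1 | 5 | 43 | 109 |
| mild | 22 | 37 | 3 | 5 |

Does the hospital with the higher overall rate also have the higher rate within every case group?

Severe: Summit 7/20 = 35.0%, Riverside 10/24 = 41.7% → Riverside
Critical: Summit 1/5 = 20.0%, Riverside 43/109 = 39.4% → Riverside
Mild: Summit 22/37 = 59.5%, Riverside 3/5 = 60.0% → Riverside
Overall: Summit 30/62 = 48.4%, Riverside 56/138 = 40.6% → Summit
Riverside wins each case group but Summit wins overall — the comparison reverses. Riverside's patients skew toward critical, which has a lower base rate.

No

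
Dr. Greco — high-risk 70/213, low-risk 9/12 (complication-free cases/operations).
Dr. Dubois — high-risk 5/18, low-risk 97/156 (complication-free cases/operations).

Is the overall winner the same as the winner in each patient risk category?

No

High-risk: Dr. Greco 70/213 = 32.9%, Dr. Dubois 5/18 = 27.8% → Dr. Greco
Low-risk: Dr. Greco 9/12 = 75.0%, Dr. Dubois 97/156 = 62.2% → Dr. Greco
Overall: Dr. Greco 79/225 = 35.1%, Dr. Dubois 102/174 = 58.6% → Dr. Dubois
Dr. Greco wins each patient risk group but Dr. Dubois wins overall — the comparison reverses. Dr. Greco's operations skew toward high-risk, which has a lower base rate.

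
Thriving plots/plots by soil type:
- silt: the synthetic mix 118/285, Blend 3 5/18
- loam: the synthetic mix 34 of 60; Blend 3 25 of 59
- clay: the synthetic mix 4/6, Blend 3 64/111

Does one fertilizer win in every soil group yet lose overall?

Silt: the synthetic mix 118/285 = 41.4%, Blend 3 5/18 = 27.8% → the synthetic mix
Loam: the synthetic mix 34/60 = 56.7%, Blend 3 25/59 = 42.4% → the synthetic mix
Clay: the synthetic mix 4/6 = 66.7%, Blend 3 64/111 = 57.7% → the synthetic mix
Overall: the synthetic mix 156/351 = 44.4%, Blend 3 94/188 = 50.0% → Blend 3
The synthetic mix wins each soil group but Blend 3 wins overall — the comparison reverses. The synthetic mix's plots skew toward silt, which has a lower base rate.

Yes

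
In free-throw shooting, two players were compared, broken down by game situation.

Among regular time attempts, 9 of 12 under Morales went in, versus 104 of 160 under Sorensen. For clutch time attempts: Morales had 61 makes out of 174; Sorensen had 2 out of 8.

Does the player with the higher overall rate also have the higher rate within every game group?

Regular time: Morales 9/12 = 75.0%, Sorensen 104/160 = 65.0% → Morales
Clutch time: Morales 61/174 = 35.1%, Sorensen 2/8 = 25.0% → Morales
Overall: Morales 70/186 = 37.6%, Sorensen 106/168 = 63.1% → Sorensen
Morales wins each game group but Sorensen wins overall — the comparison reverses. Morales's attempts skew toward clutch time, which has a lower base rate.

No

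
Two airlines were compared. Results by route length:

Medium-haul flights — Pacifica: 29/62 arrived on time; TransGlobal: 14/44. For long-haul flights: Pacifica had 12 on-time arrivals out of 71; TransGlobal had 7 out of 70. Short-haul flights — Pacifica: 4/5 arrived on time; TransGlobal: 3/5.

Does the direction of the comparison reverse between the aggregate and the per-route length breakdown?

No

Medium-haul: Pacifica 29/62 = 46.8%, TransGlobal 14/44 = 31.8% → Pacifica
Long-haul: Pacifica 12/71 = 16.9%, TransGlobal 7/70 = 10.0% → Pacifica
Short-haul: Pacifica 4/5 = 80.0%, TransGlobal 3/5 = 60.0% → Pacifica
Overall: Pacifica 45/138 = 32.6%, TransGlobal 24/119 = 20.2% → Pacifica
Pacifica wins overall and in every route group — no reversal.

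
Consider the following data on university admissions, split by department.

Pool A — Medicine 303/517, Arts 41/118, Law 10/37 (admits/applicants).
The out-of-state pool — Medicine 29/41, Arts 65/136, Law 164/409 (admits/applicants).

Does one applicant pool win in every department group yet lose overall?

Yes

Medicine: Pool A 303/517 = 58.6%, the out-of-state pool 29/41 = 70.7% → the out-of-state pool
Arts: Pool A 41/118 = 34.7%, the out-of-state pool 65/136 = 47.8% → the out-of-state pool
Law: Pool A 10/37 = 27.0%, the out-of-state pool 164/409 = 40.1% → the out-of-state pool
Overall: Pool A 354/672 = 52.7%, the out-of-state pool 258/586 = 44.0% → Pool A
The out-of-state pool wins each department group but Pool A wins overall — the comparison reverses. The out-of-state pool's applicants skew toward Law, which has a lower base rate.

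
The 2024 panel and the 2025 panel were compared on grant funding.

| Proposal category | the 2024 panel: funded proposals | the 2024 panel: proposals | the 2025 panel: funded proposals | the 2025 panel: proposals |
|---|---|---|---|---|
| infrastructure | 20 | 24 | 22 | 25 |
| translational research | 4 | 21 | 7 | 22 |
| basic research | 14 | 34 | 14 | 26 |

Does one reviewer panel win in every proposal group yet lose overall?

Infrastructure: the 2024 panel 20/24 = 83.3%, the 2025 panel 22/25 = 88.0% → the 2025 panel
Translational research: the 2024 panel 4/21 = 19.0%, the 2025 panel 7/22 = 31.8% → the 2025 panel
Basic research: the 2024 panel 14/34 = 41.2%, the 2025 panel 14/26 = 53.8% → the 2025 panel
Overall: the 2024 panel 38/79 = 48.1%, the 2025 panel 43/73 = 58.9% → the 2025 panel
The 2025 panel wins overall and in every proposal group — no reversal.

No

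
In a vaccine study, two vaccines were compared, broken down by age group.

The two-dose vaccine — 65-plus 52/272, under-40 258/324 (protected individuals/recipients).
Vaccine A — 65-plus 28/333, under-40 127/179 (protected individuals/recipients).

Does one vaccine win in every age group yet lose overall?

No

65-plus: the two-dose vaccine 52/272 = 19.1%, Vaccine A 28/333 = 8.4% → the two-dose vaccine
Under-40: the two-dose vaccine 258/324 = 79.6%, Vaccine A 127/179 = 70.9% → the two-dose vaccine
Overall: the two-dose vaccine 310/596 = 52.0%, Vaccine A 155/512 = 30.3% → the two-dose vaccine
The two-dose vaccine wins overall and in every age group — no reversal.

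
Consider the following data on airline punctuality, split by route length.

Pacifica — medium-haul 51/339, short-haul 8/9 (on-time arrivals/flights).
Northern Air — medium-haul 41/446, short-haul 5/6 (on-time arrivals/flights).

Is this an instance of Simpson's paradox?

No

Medium-haul: Pacifica 51/339 = 15.0%, Northern Air 41/446 = 9.2% → Pacifica
Short-haul: Pacifica 8/9 = 88.9%, Northern Air 5/6 = 83.3% → Pacifica
Overall: Pacifica 59/348 = 17.0%, Northern Air 46/452 = 10.2% → Pacifica
Pacifica wins overall and in every route group — no reversal.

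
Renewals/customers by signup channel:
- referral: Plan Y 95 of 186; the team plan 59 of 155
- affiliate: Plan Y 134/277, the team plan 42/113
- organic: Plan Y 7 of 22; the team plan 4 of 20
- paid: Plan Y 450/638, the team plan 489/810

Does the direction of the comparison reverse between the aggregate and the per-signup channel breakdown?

No

Referral: Plan Y 95/186 = 51.1%, the team plan 59/155 = 38.1% → Plan Y
Affiliate: Plan Y 134/277 = 48.4%, the team plan 42/113 = 37.2% → Plan Y
Organic: Plan Y 7/22 = 31.8%, the team plan 4/20 = 20.0% → Plan Y
Paid: Plan Y 450/638 = 70.5%, the team plan 489/810 = 60.4% → Plan Y
Overall: Plan Y 686/1123 = 61.1%, the team plan 594/1098 = 54.1% → Plan Y
Plan Y wins overall and in every signup group — no reversal.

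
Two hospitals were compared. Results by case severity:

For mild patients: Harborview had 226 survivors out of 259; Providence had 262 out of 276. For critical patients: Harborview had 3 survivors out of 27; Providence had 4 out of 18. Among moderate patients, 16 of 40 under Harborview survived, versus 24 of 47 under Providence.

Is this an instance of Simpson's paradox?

Mild: Harborview 226/259 = 87.3%, Providence 262/276 = 94.9% → Providence
Critical: Harborview 3/27 = 11.1%, Providence 4/18 = 22.2% → Providence
Moderate: Harborview 16/40 = 40.0%, Providence 24/47 = 51.1% → Providence
Overall: Harborview 245/326 = 75.2%, Providence 290/341 = 85.0% → Providence
Providence wins overall and in every case group — no reversal.

No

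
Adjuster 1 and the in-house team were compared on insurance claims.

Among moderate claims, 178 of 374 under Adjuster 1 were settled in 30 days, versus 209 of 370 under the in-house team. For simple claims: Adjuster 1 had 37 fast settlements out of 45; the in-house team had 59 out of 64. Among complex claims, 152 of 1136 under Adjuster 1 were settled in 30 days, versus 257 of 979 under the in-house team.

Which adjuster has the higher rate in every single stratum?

the in-house team

Moderate: Adjuster 1 178/374 = 47.6%, the in-house team 209/370 = 56.5% → the in-house team
Simple: Adjuster 1 37/45 = 82.2%, the in-house team 59/64 = 92.2% → the in-house team
Complex: Adjuster 1 152/1136 = 13.4%, the in-house team 257/979 = 26.3% → the in-house team
The in-house team has the higher rate in all 3 groups.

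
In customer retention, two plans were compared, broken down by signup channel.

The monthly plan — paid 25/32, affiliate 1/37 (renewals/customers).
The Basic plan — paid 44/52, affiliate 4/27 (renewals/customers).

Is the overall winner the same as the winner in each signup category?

Yes

Paid: the monthly plan 25/32 = 78.1%, the Basic plan 44/52 = 84.6% → the Basic plan
Affiliate: the monthly plan 1/37 = 2.7%, the Basic plan 4/27 = 14.8% → the Basic plan
Overall: the monthly plan 26/69 = 37.7%, the Basic plan 48/79 = 60.8% → the Basic plan
The Basic plan wins overall and in every signup group — no reversal.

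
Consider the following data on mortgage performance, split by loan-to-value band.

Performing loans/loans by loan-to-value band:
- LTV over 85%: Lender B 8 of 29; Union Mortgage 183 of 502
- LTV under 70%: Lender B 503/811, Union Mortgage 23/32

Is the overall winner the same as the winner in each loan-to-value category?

LTV over 85%: Lender B 8/29 = 27.6%, Union Mortgage 183/502 = 36.5% → Union Mortgage
LTV under 70%: Lender B 503/811 = 62.0%, Union Mortgage 23/32 = 71.9% → Union Mortgage
Overall: Lender B 511/840 = 60.8%, Union Mortgage 206/534 = 38.6% → Lender B
Union Mortgage wins each loan-to-value group but Lender B wins overall — the comparison reverses. Union Mortgage's loans skew toward LTV over 85%, which has a lower base rate.

No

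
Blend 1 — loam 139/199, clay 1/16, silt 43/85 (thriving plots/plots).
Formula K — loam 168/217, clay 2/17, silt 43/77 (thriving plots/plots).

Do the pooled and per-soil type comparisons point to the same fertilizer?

Yes

Loam: Blend 1 139/199 = 69.8%, Formula K 168/217 = 77.4% → Formula K
Clay: Blend 1 1/16 = 6.2%, Formula K 2/17 = 11.8% → Formula K
Silt: Blend 1 43/85 = 50.6%, Formula K 43/77 = 55.8% → Formula K
Overall: Blend 1 183/300 = 61.0%, Formula K 213/311 = 68.5% → Formula K
Formula K wins overall and in every soil group — no reversal.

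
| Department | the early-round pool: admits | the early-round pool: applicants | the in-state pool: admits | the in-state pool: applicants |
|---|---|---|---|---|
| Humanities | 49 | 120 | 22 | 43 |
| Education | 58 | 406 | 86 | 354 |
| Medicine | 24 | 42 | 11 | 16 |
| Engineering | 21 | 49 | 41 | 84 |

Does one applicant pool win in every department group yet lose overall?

No

Humanities: the early-round pool 49/120 = 40.8%, the in-state pool 22/43 = 51.2% → the in-state pool
Education: the early-round pool 58/406 = 14.3%, the in-state pool 86/354 = 24.3% → the in-state pool
Medicine: the early-round pool 24/42 = 57.1%, the in-state pool 11/16 = 68.8% → the in-state pool
Engineering: the early-round pool 21/49 = 42.9%, the in-state pool 41/84 = 48.8% → the in-state pool
Overall: the early-round pool 152/617 = 24.6%, the in-state pool 160/497 = 32.2% → the in-state pool
The in-state pool wins overall and in every department group — no reversal.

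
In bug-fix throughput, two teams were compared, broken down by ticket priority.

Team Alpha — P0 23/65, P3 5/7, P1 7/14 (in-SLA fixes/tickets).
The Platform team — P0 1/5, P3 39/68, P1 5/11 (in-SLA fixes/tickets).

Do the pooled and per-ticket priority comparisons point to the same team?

No

P0: Team Alpha 23/65 = 35.4%, the Platform team 1/5 = 20.0% → Team Alpha
P3: Team Alpha 5/7 = 71.4%, the Platform team 39/68 = 57.4% → Team Alpha
P1: Team Alpha 7/14 = 50.0%, the Platform team 5/11 = 45.5% → Team Alpha
Overall: Team Alpha 35/86 = 40.7%, the Platform team 45/84 = 53.6% → the Platform team
Team Alpha wins each ticket group but the Platform team wins overall — the comparison reverses. Team Alpha's tickets skew toward P0, which has a lower base rate.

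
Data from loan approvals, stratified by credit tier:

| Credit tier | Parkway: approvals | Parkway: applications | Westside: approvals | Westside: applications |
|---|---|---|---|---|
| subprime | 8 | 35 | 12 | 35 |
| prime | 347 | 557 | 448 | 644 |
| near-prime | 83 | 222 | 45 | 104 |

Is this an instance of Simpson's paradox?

Subprime: Parkway 8/35 = 22.9%, Westside 12/35 = 34.3% → Westside
Prime: Parkway 347/557 = 62.3%, Westside 448/644 = 69.6% → Westside
Near-prime: Parkway 83/222 = 37.4%, Westside 45/104 = 43.3% → Westside
Overall: Parkway 438/814 = 53.8%, Westside 505/783 = 64.5% → Westside
Westside wins overall and in every credit group — no reversal.

No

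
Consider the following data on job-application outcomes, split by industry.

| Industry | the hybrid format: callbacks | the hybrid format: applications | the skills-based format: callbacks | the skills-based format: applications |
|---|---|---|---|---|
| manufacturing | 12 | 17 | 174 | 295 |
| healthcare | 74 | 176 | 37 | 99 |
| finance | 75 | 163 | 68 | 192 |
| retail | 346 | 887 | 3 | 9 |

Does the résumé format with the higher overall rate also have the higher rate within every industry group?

Manufacturing: the hybrid format 12/17 = 70.6%, the skills-based format 174/295 = 59.0% → the hybrid format
Healthcare: the hybrid format 74/176 = 42.0%, the skills-based format 37/99 = 37.4% → the hybrid format
Finance: the hybrid format 75/163 = 46.0%, the skills-based format 68/192 = 35.4% → the hybrid format
Retail: the hybrid format 346/887 = 39.0%, the skills-based format 3/9 = 33.3% → the hybrid format
Overall: the hybrid format 507/1243 = 40.8%, the skills-based format 282/595 = 47.4% → the skills-based format
The hybrid format wins each industry group but the skills-based format wins overall — the comparison reverses. The hybrid format's applications skew toward retail, which has a lower base rate.

No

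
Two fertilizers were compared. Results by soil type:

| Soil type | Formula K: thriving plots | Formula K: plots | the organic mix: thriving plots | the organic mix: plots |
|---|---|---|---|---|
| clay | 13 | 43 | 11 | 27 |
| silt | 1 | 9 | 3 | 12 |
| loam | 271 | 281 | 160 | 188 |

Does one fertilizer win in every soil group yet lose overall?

Clay: Formula K 13/43 = 30.2%, the organic mix 11/27 = 40.7% → the organic mix
Silt: Formula K 1/9 = 11.1%, the organic mix 3/12 = 25.0% → the organic mix
Loam: Formula K 271/281 = 96.4%, the organic mix 160/188 = 85.1% → Formula K
Overall: Formula K 285/333 = 85.6%, the organic mix 174/227 = 76.7% → Formula K
Neither sweeps: Formula K wins 1 of 3 groups, the organic mix wins 2. Formula K wins overall but not every group — no Simpson reversal.

No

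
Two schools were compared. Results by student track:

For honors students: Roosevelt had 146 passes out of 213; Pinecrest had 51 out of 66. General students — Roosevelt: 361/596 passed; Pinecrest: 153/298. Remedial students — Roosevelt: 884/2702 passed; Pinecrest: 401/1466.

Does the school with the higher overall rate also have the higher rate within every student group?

No

Honors: Roosevelt 146/213 = 68.5%, Pinecrest 51/66 = 77.3% → Pinecrest
General: Roosevelt 361/596 = 60.6%, Pinecrest 153/298 = 51.3% → Roosevelt
Remedial: Roosevelt 884/2702 = 32.7%, Pinecrest 401/1466 = 27.4% → Roosevelt
Overall: Roosevelt 1391/3511 = 39.6%, Pinecrest 605/1830 = 33.1% → Roosevelt
Neither sweeps: Roosevelt wins 2 of 3 groups, Pinecrest wins 1. Roosevelt wins overall but not every group — no Simpson reversal.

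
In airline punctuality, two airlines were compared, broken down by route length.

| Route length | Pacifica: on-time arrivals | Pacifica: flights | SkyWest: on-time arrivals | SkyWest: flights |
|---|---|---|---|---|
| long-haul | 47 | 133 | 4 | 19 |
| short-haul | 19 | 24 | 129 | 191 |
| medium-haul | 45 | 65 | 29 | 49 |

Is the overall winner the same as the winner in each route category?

No

Long-haul: Pacifica 47/133 = 35.3%, SkyWest 4/19 = 21.1% → Pacifica
Short-haul: Pacifica 19/24 = 79.2%, SkyWest 129/191 = 67.5% → Pacifica
Medium-haul: Pacifica 45/65 = 69.2%, SkyWest 29/49 = 59.2% → Pacifica
Overall: Pacifica 111/222 = 50.0%, SkyWest 162/259 = 62.5% → SkyWest
Pacifica wins each route group but SkyWest wins overall — the comparison reverses. Pacifica's flights skew toward long-haul, which has a lower base rate.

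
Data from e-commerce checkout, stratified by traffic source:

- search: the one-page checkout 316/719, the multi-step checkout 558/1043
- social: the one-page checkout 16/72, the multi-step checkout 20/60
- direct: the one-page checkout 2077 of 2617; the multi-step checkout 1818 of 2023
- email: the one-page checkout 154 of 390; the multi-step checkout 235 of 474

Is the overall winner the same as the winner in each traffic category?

Search: the one-page checkout 316/719 = 43.9%, the multi-step checkout 558/1043 = 53.5% → the multi-step checkout
Social: the one-page checkout 16/72 = 22.2%, the multi-step checkout 20/60 = 33.3% → the multi-step checkout
Direct: the one-page checkout 2077/2617 = 79.4%, the multi-step checkout 1818/2023 = 89.9% → the multi-step checkout
Email: the one-page checkout 154/390 = 39.5%, the multi-step checkout 235/474 = 49.6% → the multi-step checkout
Overall: the one-page checkout 2563/3798 = 67.5%, the multi-step checkout 2631/3600 = 73.1% → the multi-step checkout
The multi-step checkout wins overall and in every traffic group — no reversal.

Yes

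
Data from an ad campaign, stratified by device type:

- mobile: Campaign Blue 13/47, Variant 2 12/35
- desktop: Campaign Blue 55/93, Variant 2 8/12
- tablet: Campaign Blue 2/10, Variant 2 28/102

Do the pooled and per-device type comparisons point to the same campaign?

Mobile: Campaign Blue 13/47 = 27.7%, Variant 2 12/35 = 34.3% → Variant 2
Desktop: Campaign Blue 55/93 = 59.1%, Variant 2 8/12 = 66.7% → Variant 2
Tablet: Campaign Blue 2/10 = 20.0%, Variant 2 28/102 = 27.5% → Variant 2
Overall: Campaign Blue 70/150 = 46.7%, Variant 2 48/149 = 32.2% → Campaign Blue
Variant 2 wins each device group but Campaign Blue wins overall — the comparison reverses. Variant 2's impressions skew toward tablet, which has a lower base rate.

No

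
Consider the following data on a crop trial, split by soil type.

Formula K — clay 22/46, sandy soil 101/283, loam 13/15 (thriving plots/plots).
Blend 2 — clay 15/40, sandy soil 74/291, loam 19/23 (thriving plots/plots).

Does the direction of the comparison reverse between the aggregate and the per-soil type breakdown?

No

Clay: Formula K 22/46 = 47.8%, Blend 2 15/40 = 37.5% → Formula K
Sandy soil: Formula K 101/283 = 35.7%, Blend 2 74/291 = 25.4% → Formula K
Loam: Formula K 13/15 = 86.7%, Blend 2 19/23 = 82.6% → Formula K
Overall: Formula K 136/344 = 39.5%, Blend 2 108/354 = 30.5% → Formula K
Formula K wins overall and in every soil group — no reversal.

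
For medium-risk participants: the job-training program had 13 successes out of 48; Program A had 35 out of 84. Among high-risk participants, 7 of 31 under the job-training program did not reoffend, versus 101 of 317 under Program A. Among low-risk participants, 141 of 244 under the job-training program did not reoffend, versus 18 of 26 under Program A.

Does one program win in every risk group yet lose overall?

Yes

Medium-risk: the job-training program 13/48 = 27.1%, Program A 35/84 = 41.7% → Program A
High-risk: the job-training program 7/31 = 22.6%, Program A 101/317 = 31.9% → Program A
Low-risk: the job-training program 141/244 = 57.8%, Program A 18/26 = 69.2% → Program A
Overall: the job-training program 161/323 = 49.8%, Program A 154/427 = 36.1% → the job-training program
Program A wins each risk group but the job-training program wins overall — the comparison reverses. Program A's participants skew toward high-risk, which has a lower base rate.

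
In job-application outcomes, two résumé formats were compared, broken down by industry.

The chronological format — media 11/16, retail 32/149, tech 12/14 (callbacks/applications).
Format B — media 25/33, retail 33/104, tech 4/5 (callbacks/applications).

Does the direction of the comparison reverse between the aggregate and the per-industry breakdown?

Media: the chronological format 11/16 = 68.8%, Format B 25/33 = 75.8% → Format B
Retail: the chronological format 32/149 = 21.5%, Format B 33/104 = 31.7% → Format B
Tech: the chronological format 12/14 = 85.7%, Format B 4/5 = 80.0% → the chronological format
Overall: the chronological format 55/179 = 30.7%, Format B 62/142 = 43.7% → Format B
Neither sweeps: the chronological format wins 1 of 3 groups, Format B wins 2. Format B wins overall but not every group — no Simpson reversal.

No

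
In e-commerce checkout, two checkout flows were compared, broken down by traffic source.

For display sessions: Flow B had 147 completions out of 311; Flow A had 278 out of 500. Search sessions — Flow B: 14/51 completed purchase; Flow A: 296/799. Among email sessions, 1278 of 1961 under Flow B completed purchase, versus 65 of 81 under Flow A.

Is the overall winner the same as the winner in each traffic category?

Display: Flow B 147/311 = 47.3%, Flow A 278/500 = 55.6% → Flow A
Search: Flow B 14/51 = 27.5%, Flow A 296/799 = 37.0% → Flow A
Email: Flow B 1278/1961 = 65.2%, Flow A 65/81 = 80.2% → Flow A
Overall: Flow B 1439/2323 = 61.9%, Flow A 639/1380 = 46.3% → Flow B
Flow A wins each traffic group but Flow B wins overall — the comparison reverses. Flow A's sessions skew toward search, which has a lower base rate.

No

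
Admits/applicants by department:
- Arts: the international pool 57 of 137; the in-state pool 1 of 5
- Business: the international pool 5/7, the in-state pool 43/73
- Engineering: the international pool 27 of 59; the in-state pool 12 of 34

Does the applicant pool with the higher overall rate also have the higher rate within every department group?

No

Arts: the international pool 57/137 = 41.6%, the in-state pool 1/5 = 20.0% → the international pool
Business: the international pool 5/7 = 71.4%, the in-state pool 43/73 = 58.9% → the international pool
Engineering: the international pool 27/59 = 45.8%, the in-state pool 12/34 = 35.3% → the international pool
Overall: the international pool 89/203 = 43.8%, the in-state pool 56/112 = 50.0% → the in-state pool
The international pool wins each department group but the in-state pool wins overall — the comparison reverses. The international pool's applicants skew toward Arts, which has a lower base rate.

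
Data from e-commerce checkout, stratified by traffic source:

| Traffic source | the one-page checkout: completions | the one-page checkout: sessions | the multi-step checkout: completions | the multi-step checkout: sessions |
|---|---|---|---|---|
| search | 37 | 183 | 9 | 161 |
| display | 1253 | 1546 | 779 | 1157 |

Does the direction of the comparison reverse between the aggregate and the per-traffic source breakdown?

Search: the one-page checkout 37/183 = 20.2%, the multi-step checkout 9/161 = 5.6% → the one-page checkout
Display: the one-page checkout 1253/1546 = 81.0%, the multi-step checkout 779/1157 = 67.3% → the one-page checkout
Overall: the one-page checkout 1290/1729 = 74.6%, the multi-step checkout 788/1318 = 59.8% → the one-page checkout
The one-page checkout wins overall and in every traffic group — no reversal.

No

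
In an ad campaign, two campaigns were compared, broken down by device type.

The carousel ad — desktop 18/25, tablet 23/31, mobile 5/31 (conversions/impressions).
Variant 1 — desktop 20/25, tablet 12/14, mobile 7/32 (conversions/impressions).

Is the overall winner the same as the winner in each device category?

Yes

Desktop: the carousel ad 18/25 = 72.0%, Variant 1 20/25 = 80.0% → Variant 1
Tablet: the carousel ad 23/31 = 74.2%, Variant 1 12/14 = 85.7% → Variant 1
Mobile: the carousel ad 5/31 = 16.1%, Variant 1 7/32 = 21.9% → Variant 1
Overall: the carousel ad 46/87 = 52.9%, Variant 1 39/71 = 54.9% → Variant 1
Variant 1 wins overall and in every device group — no reversal.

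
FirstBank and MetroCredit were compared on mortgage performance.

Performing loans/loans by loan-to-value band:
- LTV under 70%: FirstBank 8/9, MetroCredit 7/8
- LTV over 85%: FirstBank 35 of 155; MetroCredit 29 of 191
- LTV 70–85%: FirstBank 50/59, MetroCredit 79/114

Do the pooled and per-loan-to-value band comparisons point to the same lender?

Yes

LTV under 70%: FirstBank 8/9 = 88.9%, MetroCredit 7/8 = 87.5% → FirstBank
LTV over 85%: FirstBank 35/155 = 22.6%, MetroCredit 29/191 = 15.2% → FirstBank
LTV 70–85%: FirstBank 50/59 = 84.7%, MetroCredit 79/114 = 69.3% → FirstBank
Overall: FirstBank 93/223 = 41.7%, MetroCredit 115/313 = 36.7% → FirstBank
FirstBank wins overall and in every loan-to-value group — no reversal.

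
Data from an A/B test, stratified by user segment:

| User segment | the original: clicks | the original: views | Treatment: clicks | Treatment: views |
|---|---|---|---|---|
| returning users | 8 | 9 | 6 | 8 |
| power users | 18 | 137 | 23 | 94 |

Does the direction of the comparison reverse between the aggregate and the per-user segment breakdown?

Returning users: the original 8/9 = 88.9%, Treatment 6/8 = 75.0% → the original
Power users: the original 18/137 = 13.1%, Treatment 23/94 = 24.5% → Treatment
Overall: the original 26/146 = 17.8%, Treatment 29/102 = 28.4% → Treatment
Neither sweeps: the original wins 1 of 2 groups, Treatment wins 1. Treatment wins overall but not every group — no Simpson reversal.

No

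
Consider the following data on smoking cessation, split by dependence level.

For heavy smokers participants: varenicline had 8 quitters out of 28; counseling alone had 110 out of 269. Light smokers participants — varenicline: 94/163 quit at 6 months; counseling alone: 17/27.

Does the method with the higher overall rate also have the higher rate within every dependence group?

No

Heavy smokers: varenicline 8/28 = 28.6%, counseling alone 110/269 = 40.9% → counseling alone
Light smokers: varenicline 94/163 = 57.7%, counseling alone 17/27 = 63.0% → counseling alone
Overall: varenicline 102/191 = 53.4%, counseling alone 127/296 = 42.9% → varenicline
Counseling alone wins each dependence group but varenicline wins overall — the comparison reverses. Counseling alone's participants skew toward heavy smokers, which has a lower base rate.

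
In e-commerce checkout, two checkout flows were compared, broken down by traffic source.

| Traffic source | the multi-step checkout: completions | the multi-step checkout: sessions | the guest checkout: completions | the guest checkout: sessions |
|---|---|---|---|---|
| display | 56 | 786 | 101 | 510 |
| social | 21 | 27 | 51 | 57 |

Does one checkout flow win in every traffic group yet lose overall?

No

Display: the multi-step checkout 56/786 = 7.1%, the guest checkout 101/510 = 19.8% → the guest checkout
Social: the multi-step checkout 21/27 = 77.8%, the guest checkout 51/57 = 89.5% → the guest checkout
Overall: the multi-step checkout 77/813 = 9.5%, the guest checkout 152/567 = 26.8% → the guest checkout
The guest checkout wins overall and in every traffic group — no reversal.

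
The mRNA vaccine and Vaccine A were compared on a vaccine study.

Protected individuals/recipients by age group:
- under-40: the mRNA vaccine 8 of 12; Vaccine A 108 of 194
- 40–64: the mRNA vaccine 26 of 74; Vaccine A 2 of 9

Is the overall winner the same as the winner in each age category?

Under-40: the mRNA vaccine 8/12 = 66.7%, Vaccine A 108/194 = 55.7% → the mRNA vaccine
40–64: the mRNA vaccine 26/74 = 35.1%, Vaccine A 2/9 = 22.2% → the mRNA vaccine
Overall: the mRNA vaccine 34/86 = 39.5%, Vaccine A 110/203 = 54.2% → Vaccine A
The mRNA vaccine wins each age group but Vaccine A wins overall — the comparison reverses. The mRNA vaccine's recipients skew toward 40–64, which has a lower base rate.

No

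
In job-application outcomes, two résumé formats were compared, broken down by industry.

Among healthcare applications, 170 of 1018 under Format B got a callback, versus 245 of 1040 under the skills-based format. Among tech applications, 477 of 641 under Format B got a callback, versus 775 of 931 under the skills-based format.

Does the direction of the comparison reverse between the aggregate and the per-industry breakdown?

No

Healthcare: Format B 170/1018 = 16.7%, the skills-based format 245/1040 = 23.6% → the skills-based format
Tech: Format B 477/641 = 74.4%, the skills-based format 775/931 = 83.2% → the skills-based format
Overall: Format B 647/1659 = 39.0%, the skills-based format 1020/1971 = 51.8% → the skills-based format
The skills-based format wins overall and in every industry group — no reversal.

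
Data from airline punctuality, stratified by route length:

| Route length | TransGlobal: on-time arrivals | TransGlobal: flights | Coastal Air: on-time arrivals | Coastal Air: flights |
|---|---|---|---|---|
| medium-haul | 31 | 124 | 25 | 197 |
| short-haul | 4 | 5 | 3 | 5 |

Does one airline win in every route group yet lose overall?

Medium-haul: TransGlobal 31/124 = 25.0%, Coastal Air 25/197 = 12.7% → TransGlobal
Short-haul: TransGlobal 4/5 = 80.0%, Coastal Air 3/5 = 60.0% → TransGlobal
Overall: TransGlobal 35/129 = 27.1%, Coastal Air 28/202 = 13.9% → TransGlobal
TransGlobal wins overall and in every route group — no reversal.

No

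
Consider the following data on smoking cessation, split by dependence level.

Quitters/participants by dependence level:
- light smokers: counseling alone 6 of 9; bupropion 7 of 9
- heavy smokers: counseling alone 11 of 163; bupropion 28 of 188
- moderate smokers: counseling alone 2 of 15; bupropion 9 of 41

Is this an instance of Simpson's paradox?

No

Light smokers: counseling alone 6/9 = 66.7%, bupropion 7/9 = 77.8% → bupropion
Heavy smokers: counseling alone 11/163 = 6.7%, bupropion 28/188 = 14.9% → bupropion
Moderate smokers: counseling alone 2/15 = 13.3%, bupropion 9/41 = 22.0% → bupropion
Overall: counseling alone 19/187 = 10.2%, bupropion 44/238 = 18.5% → bupropion
Bupropion wins overall and in every dependence group — no reversal.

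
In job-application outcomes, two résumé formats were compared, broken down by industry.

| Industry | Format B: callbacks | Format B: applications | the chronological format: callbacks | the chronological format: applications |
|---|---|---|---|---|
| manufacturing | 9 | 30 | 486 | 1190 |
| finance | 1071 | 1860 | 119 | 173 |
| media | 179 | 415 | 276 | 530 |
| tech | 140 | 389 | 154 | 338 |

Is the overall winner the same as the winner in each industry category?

Manufacturing: Format B 9/30 = 30.0%, the chronological format 486/1190 = 40.8% → the chronological format
Finance: Format B 1071/1860 = 57.6%, the chronological format 119/173 = 68.8% → the chronological format
Media: Format B 179/415 = 43.1%, the chronological format 276/530 = 52.1% → the chronological format
Tech: Format B 140/389 = 36.0%, the chronological format 154/338 = 45.6% → the chronological format
Overall: Format B 1399/2694 = 51.9%, the chronological format 1035/2231 = 46.4% → Format B
The chronological format wins each industry group but Format B wins overall — the comparison reverses. The chronological format's applications skew toward manufacturing, which has a lower base rate.

No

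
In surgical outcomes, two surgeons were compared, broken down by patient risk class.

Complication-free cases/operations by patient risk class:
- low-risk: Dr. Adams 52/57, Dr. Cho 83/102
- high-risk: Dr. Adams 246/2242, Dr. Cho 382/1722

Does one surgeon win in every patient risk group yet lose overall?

Low-risk: Dr. Adams 52/57 = 91.2%, Dr. Cho 83/102 = 81.4% → Dr. Adams
High-risk: Dr. Adams 246/2242 = 11.0%, Dr. Cho 382/1722 = 22.2% → Dr. Cho
Overall: Dr. Adams 298/2299 = 13.0%, Dr. Cho 465/1824 = 25.5% → Dr. Cho
Neither sweeps: Dr. Adams wins 1 of 2 groups, Dr. Cho wins 1. Dr. Cho wins overall but not every group — no Simpson reversal.

No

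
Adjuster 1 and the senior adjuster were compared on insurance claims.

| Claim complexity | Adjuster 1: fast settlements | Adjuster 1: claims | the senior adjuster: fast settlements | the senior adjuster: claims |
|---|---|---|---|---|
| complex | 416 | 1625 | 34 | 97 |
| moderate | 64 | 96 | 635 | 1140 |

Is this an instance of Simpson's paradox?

No

Complex: Adjuster 1 416/1625 = 25.6%, the senior adjuster 34/97 = 35.1% → the senior adjuster
Moderate: Adjuster 1 64/96 = 66.7%, the senior adjuster 635/1140 = 55.7% → Adjuster 1
Overall: Adjuster 1 480/1721 = 27.9%, the senior adjuster 669/1237 = 54.1% → the senior adjuster
Neither sweeps: Adjuster 1 wins 1 of 2 groups, the senior adjuster wins 1. The senior adjuster wins overall but not every group — no Simpson reversal.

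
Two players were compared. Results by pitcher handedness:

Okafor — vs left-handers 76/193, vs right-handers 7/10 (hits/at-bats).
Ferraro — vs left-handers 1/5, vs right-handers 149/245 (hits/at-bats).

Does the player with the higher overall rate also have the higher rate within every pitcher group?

Vs left-handers: Okafor 76/193 = 39.4%, Ferraro 1/5 = 20.0% → Okafor
Vs right-handers: Okafor 7/10 = 70.0%, Ferraro 149/245 = 60.8% → Okafor
Overall: Okafor 83/203 = 40.9%, Ferraro 150/250 = 60.0% → Ferraro
Okafor wins each pitcher group but Ferraro wins overall — the comparison reverses. Okafor's at-bats skew toward vs left-handers, which has a lower base rate.

No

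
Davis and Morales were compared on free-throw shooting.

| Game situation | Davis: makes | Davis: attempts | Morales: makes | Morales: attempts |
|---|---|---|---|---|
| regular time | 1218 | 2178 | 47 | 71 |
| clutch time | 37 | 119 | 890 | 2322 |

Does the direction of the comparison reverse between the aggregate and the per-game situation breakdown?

Yes

Regular time: Davis 1218/2178 = 55.9%, Morales 47/71 = 66.2% → Morales
Clutch time: Davis 37/119 = 31.1%, Morales 890/2322 = 38.3% → Morales
Overall: Davis 1255/2297 = 54.6%, Morales 937/2393 = 39.2% → Davis
Morales wins each game group but Davis wins overall — the comparison reverses. Morales's attempts skew toward clutch time, which has a lower base rate.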